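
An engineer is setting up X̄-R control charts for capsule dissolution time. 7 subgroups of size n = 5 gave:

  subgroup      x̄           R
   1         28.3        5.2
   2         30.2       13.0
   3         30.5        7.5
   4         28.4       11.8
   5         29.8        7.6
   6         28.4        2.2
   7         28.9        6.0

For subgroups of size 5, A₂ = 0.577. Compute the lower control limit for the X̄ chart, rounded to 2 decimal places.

24.82

X̄̄ = (28.3 + 30.2 + 30.5 + 28.4 + 29.8 + 28.4 + 28.9) / 7 = 204.5000 / 7 = 29.2143
R̄ = (5.2 + 13.0 + 7.5 + 11.8 + 7.6 + 2.2 + 6.0) / 7 = 53.3000 / 7 = 7.6143
LCL = X̄̄ − A₂·R̄ = 29.2143 − 0.577 × 7.6143 = 24.8208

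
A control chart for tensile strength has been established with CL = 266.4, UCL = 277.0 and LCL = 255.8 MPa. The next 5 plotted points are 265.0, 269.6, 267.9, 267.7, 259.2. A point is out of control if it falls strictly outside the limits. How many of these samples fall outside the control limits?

0

All 5 points lie within [255.8, 277.0].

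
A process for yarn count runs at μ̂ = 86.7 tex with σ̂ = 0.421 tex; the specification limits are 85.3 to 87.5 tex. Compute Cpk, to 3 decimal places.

Cpu = (USL − μ̂) / (3σ̂) = (87.5 − 86.7) / (3 × 0.421) = 0.6334; Cpl = (μ̂ − LSL) / (3σ̂) = (86.7 − 85.3) / (3 × 0.421) = 1.1085; Cpk = min(Cpu, Cpl) = 0.6334

0.633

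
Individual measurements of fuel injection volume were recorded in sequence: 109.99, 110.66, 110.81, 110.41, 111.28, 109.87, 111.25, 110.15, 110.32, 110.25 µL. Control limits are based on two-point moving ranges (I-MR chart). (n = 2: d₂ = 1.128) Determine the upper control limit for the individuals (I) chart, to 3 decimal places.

112.337

X̄ = (109.99 + 110.66 + 110.81 + 110.41 + 111.28 + 109.87 + 111.25 + 110.15 + 110.32 + 110.25) / 10 = 110.4990
Moving ranges: 0.67, 0.15, 0.40, 0.87, 1.41, 1.38, 1.10, 0.17, 0.07; M̄R̄ = 6.2200 / 9 = 0.6911
UCL = X̄ + 3·M̄R̄/d₂ = 110.4990 + 3 × 0.6911 / 1.128 = 112.3371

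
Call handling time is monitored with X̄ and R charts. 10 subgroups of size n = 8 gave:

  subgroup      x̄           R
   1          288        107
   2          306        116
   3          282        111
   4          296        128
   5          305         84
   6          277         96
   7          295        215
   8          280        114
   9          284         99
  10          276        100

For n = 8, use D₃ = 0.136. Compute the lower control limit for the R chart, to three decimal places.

R̄ = (107 + 116 + 111 + 128 + 84 + 96 + 215 + 114 + 99 + 100) / 10 = 1170.0000 / 10 = 117.0000
LCL_R = D₃·R̄ = 0.136 × 117.0000 = 15.9120

15.912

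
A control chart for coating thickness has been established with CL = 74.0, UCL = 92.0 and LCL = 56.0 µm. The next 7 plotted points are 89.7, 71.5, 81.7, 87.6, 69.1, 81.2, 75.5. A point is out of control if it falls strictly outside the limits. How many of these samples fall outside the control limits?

All 7 points lie within [56.0, 92.0].

0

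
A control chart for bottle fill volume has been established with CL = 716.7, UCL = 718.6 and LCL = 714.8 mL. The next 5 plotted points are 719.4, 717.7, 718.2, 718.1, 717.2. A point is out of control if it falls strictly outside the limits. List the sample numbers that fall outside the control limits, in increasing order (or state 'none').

1

Compare each point to [714.8, 718.6]: sample 1 = 719.4 > UCL.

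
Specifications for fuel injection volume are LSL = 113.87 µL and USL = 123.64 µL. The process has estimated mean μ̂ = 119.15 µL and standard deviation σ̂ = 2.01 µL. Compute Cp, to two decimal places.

0.81

Cp = (USL − LSL) / (6σ̂) = (123.64 − 113.87) / (6 × 2.01) = 9.7700 / 12.0600 = 0.8101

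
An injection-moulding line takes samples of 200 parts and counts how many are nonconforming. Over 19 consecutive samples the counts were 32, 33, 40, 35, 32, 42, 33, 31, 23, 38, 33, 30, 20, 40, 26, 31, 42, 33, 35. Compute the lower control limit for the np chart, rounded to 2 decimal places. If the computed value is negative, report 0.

17.34

p̄ = Σdᵢ / (k·n) = 629 / (19 × 200) = 0.16553
LCL = np̄ − 3·√(np̄(1−p̄)) = 33.1053 − 3 × 5.2560 = 17.3373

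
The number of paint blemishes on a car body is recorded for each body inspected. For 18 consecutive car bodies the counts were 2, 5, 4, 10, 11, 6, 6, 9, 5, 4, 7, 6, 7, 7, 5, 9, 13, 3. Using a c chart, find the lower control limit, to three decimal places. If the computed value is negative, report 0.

c̄ = (2 + 5 + 4 + 10 + 11 + 6 + 6 + 9 + 5 + 4 + 7 + 6 + 7 + 7 + 5 + 9 + 13 + 3) / 18 = 119 / 18 = 6.6111
LCL = c̄ − 3√c̄ = 6.6111 − 3 × 2.5712 = -1.1025 → 0 (cannot be negative)

0.000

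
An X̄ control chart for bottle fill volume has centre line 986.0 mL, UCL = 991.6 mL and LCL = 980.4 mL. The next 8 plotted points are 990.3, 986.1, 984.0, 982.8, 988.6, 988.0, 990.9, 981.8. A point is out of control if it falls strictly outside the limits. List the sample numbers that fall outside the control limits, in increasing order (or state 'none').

none

All 8 points lie within [980.4, 991.6].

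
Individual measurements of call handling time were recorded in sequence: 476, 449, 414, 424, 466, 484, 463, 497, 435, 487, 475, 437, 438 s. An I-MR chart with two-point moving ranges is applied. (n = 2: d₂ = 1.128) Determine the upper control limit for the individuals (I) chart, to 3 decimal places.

X̄ = (476 + 449 + 414 + 424 + 466 + 484 + 463 + 497 + 435 + 487 + 475 + 437 + 438) / 13 = 457.3077
Moving ranges: 27, 35, 10, 42, 18, 21, 34, 62, 52, 12, 38, 1; M̄R̄ = 352.0000 / 12 = 29.3333
UCL = X̄ + 3·M̄R̄/d₂ = 457.3077 + 3 × 29.3333 / 1.128 = 535.3219

535.322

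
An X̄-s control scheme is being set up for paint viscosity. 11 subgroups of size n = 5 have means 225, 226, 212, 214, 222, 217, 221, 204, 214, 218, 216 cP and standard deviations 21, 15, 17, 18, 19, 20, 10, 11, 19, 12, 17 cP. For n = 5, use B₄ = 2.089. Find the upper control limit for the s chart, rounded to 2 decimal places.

33.99

s̄ = (21 + 15 + 17 + 18 + 19 + 20 + 10 + 11 + 19 + 12 + 17) / 11 = 16.2727
UCL_s = B₄·s̄ = 2.089 × 16.2727 = 33.9937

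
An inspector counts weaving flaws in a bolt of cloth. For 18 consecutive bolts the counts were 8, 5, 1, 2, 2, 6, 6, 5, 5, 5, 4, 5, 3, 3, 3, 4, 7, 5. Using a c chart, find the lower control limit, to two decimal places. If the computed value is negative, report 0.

0.00

c̄ = (8 + 5 + 1 + 2 + 2 + 6 + 6 + 5 + 5 + 5 + 4 + 5 + 3 + 3 + 3 + 4 + 7 + 5) / 18 = 79 / 18 = 4.3889
LCL = c̄ − 3√c̄ = 4.3889 − 3 × 2.0950 = -1.8960 → 0 (cannot be negative)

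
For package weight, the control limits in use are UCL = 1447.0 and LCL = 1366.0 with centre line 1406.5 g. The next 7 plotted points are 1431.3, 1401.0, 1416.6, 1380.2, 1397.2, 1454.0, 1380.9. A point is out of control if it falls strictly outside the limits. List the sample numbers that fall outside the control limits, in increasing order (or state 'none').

Compare each point to [1366.0, 1447.0]: sample 6 = 1454.0 > UCL.

6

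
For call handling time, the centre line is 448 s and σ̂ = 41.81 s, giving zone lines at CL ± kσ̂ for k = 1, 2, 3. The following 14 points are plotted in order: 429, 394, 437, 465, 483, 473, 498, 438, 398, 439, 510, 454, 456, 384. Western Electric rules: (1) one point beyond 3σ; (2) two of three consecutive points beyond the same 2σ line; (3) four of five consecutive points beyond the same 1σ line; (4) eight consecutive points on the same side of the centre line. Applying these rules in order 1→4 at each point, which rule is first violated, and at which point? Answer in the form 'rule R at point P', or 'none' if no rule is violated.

none

Zone of each point (C = within 1σ̂, B = 1σ̂–2σ̂, A = 2σ̂–3σ̂, * = beyond 3σ̂; sign = side of CL): 1:-C, 2:-B, 3:-C, 4:+C, 5:+C, 6:+C, 7:+B, 8:-C, 9:-B, 10:-C, 11:+B, 12:+C, 13:+C, 14:-B
No rule fires across all 14 points.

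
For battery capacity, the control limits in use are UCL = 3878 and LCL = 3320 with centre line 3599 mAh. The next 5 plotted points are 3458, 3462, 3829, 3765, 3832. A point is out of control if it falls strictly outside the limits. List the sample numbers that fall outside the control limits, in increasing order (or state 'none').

none

All 5 points lie within [3320, 3878].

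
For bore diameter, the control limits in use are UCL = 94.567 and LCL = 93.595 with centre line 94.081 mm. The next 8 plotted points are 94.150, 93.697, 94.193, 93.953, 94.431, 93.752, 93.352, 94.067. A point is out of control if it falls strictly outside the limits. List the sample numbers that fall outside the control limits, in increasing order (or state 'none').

7

Compare each point to [93.595, 94.567]: sample 7 = 93.352 < LCL.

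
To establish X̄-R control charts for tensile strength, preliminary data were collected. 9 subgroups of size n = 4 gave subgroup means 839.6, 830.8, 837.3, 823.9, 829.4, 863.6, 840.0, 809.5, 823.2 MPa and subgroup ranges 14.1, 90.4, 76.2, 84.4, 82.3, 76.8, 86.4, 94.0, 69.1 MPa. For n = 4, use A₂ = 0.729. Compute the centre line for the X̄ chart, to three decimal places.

833.033

X̄̄ = (839.6 + 830.8 + 837.3 + 823.9 + 829.4 + 863.6 + 840.0 + 809.5 + 823.2) / 9 = 7497.3000 / 9 = 833.0333
CL = X̄̄ = 833.0333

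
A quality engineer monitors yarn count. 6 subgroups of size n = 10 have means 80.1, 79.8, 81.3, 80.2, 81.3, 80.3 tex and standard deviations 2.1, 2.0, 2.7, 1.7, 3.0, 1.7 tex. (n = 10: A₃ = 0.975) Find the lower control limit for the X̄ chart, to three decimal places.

X̄̄ = (80.1 + 79.8 + 81.3 + 80.2 + 81.3 + 80.3) / 6 = 80.5000
s̄ = (2.1 + 2.0 + 2.7 + 1.7 + 3.0 + 1.7) / 6 = 2.2000
LCL = X̄̄ − A₃·s̄ = 80.5000 − 0.975 × 2.2000 = 78.3550

78.355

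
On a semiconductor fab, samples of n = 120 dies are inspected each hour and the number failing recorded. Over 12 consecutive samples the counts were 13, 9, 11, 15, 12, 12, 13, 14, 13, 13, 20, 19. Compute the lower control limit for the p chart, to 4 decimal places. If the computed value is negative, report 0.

p̄ = Σdᵢ / (k·n) = 164 / (12 × 120) = 0.11389
LCL = p̄ − 3·√(p̄(1−p̄)/n) = 0.11389 − 3 × 0.02900 = 0.02689

0.0269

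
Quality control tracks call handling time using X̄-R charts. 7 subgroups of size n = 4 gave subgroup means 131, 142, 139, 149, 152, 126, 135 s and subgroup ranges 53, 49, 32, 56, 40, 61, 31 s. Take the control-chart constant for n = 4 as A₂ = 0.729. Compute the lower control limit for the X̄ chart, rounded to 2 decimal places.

X̄̄ = (131 + 142 + 139 + 149 + 152 + 126 + 135) / 7 = 974.0000 / 7 = 139.1429
R̄ = (53 + 49 + 32 + 56 + 40 + 61 + 31) / 7 = 322.0000 / 7 = 46.0000
LCL = X̄̄ − A₂·R̄ = 139.1429 − 0.729 × 46.0000 = 105.6089

105.61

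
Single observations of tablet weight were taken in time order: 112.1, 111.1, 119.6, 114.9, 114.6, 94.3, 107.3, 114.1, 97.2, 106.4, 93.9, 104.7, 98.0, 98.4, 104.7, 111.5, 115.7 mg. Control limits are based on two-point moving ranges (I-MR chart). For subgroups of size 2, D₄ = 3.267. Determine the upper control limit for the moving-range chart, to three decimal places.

26.218

Moving ranges: 1.0, 8.5, 4.7, 0.3, 20.3, 13.0, 6.8, 16.9, 9.2, 12.5, 10.8, 6.7, 0.4, 6.3, 6.8, 4.2; M̄R̄ = 128.4000 / 16 = 8.0250
UCL_MR = D₄·M̄R̄ = 3.267 × 8.0250 = 26.2177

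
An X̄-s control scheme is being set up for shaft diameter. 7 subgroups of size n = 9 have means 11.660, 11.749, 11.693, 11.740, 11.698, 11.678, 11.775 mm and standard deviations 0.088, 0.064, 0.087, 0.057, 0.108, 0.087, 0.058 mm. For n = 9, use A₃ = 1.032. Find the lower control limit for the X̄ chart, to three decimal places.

11.632

X̄̄ = (11.660 + 11.749 + 11.693 + 11.740 + 11.698 + 11.678 + 11.775) / 7 = 11.7133
s̄ = (0.088 + 0.064 + 0.087 + 0.057 + 0.108 + 0.087 + 0.058) / 7 = 0.0784
LCL = X̄̄ − A₃·s̄ = 11.7133 − 1.032 × 0.0784 = 11.6323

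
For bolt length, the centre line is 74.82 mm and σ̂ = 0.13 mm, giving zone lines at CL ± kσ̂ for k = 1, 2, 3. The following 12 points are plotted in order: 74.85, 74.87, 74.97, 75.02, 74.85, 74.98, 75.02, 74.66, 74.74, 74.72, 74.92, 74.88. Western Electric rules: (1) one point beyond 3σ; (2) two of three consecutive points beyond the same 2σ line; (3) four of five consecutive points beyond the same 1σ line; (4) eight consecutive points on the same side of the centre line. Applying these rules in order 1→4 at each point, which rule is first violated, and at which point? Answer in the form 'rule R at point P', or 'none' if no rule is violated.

Zone of each point (C = within 1σ̂, B = 1σ̂–2σ̂, A = 2σ̂–3σ̂, * = beyond 3σ̂; sign = side of CL): 1:+C, 2:+C, 3:+B, 4:+B, 5:+C, 6:+B, 7:+B, 8:-B, 9:-C, 10:-C, 11:+C, 12:+C
Rule 3 (four of five consecutive points beyond the same 1σ limit) is satisfied at point 7.

rule 3 at point 7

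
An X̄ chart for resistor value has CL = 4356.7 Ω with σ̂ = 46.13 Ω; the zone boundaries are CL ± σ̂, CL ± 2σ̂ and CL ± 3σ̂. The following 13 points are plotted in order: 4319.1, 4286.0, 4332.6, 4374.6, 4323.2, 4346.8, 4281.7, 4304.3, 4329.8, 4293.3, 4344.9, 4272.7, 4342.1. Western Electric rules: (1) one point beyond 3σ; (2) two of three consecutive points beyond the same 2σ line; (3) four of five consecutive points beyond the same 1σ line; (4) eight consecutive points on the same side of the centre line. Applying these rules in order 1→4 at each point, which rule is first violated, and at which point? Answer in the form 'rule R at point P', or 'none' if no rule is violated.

rule 4 at point 12

Zone of each point (C = within 1σ̂, B = 1σ̂–2σ̂, A = 2σ̂–3σ̂, * = beyond 3σ̂; sign = side of CL): 1:-C, 2:-B, 3:-C, 4:+C, 5:-C, 6:-C, 7:-B, 8:-B, 9:-C, 10:-B, 11:-C, 12:-B, 13:-C
Rule 4 (eight consecutive points on the same side of the centre line) is satisfied at point 12.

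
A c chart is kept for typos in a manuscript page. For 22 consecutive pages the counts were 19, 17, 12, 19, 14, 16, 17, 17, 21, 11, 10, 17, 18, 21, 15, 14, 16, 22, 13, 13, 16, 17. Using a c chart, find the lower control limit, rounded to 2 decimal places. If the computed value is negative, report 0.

c̄ = (19 + 17 + 12 + 19 + 14 + 16 + 17 + 17 + 21 + 11 + 10 + 17 + 18 + 21 + 15 + 14 + 16 + 22 + 13 + 13 + 16 + 17) / 22 = 355 / 22 = 16.1364
LCL = c̄ − 3√c̄ = 16.1364 − 3 × 4.0170 = 4.0853

4.09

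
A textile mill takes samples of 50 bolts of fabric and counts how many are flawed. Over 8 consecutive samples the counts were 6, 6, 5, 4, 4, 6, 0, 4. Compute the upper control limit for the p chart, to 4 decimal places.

p̄ = Σdᵢ / (k·n) = 35 / (8 × 50) = 0.08750
UCL = p̄ + 3·√(p̄(1−p̄)/n) = 0.08750 + 3 × √(0.08750×0.91250/50) = 0.08750 + 3 × 0.03996 = 0.20738

0.2074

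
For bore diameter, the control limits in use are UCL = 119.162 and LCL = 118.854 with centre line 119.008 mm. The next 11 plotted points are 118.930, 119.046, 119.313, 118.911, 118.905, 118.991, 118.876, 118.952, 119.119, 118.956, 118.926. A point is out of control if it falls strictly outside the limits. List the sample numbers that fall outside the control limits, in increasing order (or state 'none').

Compare each point to [118.854, 119.162]: sample 3 = 119.313 > UCL.

3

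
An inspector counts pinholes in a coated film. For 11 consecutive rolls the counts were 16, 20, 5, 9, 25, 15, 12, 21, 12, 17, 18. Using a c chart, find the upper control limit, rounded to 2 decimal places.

c̄ = (16 + 20 + 5 + 9 + 25 + 15 + 12 + 21 + 12 + 17 + 18) / 11 = 170 / 11 = 15.4545
UCL = c̄ + 3√c̄ = 15.4545 + 3 × √15.4545 = 15.4545 + 3 × 3.9312 = 27.2482

27.25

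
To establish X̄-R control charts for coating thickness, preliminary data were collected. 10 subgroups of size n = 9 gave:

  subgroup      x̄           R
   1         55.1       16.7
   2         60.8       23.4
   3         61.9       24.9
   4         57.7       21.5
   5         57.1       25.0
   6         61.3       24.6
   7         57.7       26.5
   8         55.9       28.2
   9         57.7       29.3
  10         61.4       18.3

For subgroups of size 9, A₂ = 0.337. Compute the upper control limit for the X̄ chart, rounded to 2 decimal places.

66.69

X̄̄ = (55.1 + 60.8 + 61.9 + 57.7 + 57.1 + 61.3 + 57.7 + 55.9 + 57.7 + 61.4) / 10 = 586.6000 / 10 = 58.6600
R̄ = (16.7 + 23.4 + 24.9 + 21.5 + 25.0 + 24.6 + 26.5 + 28.2 + 29.3 + 18.3) / 10 = 238.4000 / 10 = 23.8400
UCL = X̄̄ + A₂·R̄ = 58.6600 + 0.337 × 23.8400 = 66.6941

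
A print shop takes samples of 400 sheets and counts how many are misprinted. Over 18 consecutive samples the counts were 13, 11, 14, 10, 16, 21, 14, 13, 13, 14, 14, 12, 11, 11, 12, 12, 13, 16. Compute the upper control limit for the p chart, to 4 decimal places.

p̄ = Σdᵢ / (k·n) = 240 / (18 × 400) = 0.03333
UCL = p̄ + 3·√(p̄(1−p̄)/n) = 0.03333 + 3 × √(0.03333×0.96667/400) = 0.03333 + 3 × 0.00898 = 0.06026

0.0603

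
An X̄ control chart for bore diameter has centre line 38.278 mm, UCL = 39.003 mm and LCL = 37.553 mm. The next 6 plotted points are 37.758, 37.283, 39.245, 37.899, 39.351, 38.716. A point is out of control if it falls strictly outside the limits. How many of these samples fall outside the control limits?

Compare each point to [37.553, 39.003]: sample 2 = 37.283 < LCL; sample 3 = 39.245 > UCL; sample 5 = 39.351 > UCL.

3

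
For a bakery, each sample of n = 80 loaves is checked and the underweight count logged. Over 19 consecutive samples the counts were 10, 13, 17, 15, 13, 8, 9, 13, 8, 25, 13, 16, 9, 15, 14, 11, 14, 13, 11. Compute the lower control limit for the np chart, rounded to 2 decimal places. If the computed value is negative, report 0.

3.10

p̄ = Σdᵢ / (k·n) = 247 / (19 × 80) = 0.16250
LCL = np̄ − 3·√(np̄(1−p̄)) = 13.0000 − 3 × 3.2996 = 3.1011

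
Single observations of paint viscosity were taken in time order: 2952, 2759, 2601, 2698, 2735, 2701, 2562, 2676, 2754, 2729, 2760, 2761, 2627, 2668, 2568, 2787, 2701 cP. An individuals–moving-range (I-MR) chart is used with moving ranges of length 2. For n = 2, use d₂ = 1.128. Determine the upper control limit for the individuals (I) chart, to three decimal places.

X̄ = (2952 + 2759 + 2601 + 2698 + 2735 + 2701 + 2562 + 2676 + 2754 + 2729 + 2760 + 2761 + 2627 + 2668 + 2568 + 2787 + 2701) / 17 = 2708.1765
Moving ranges: 193, 158, 97, 37, 34, 139, 114, 78, 25, 31, 1, 134, 41, 100, 219, 86; M̄R̄ = 1487.0000 / 16 = 92.9375
UCL = X̄ + 3·M̄R̄/d₂ = 2708.1765 + 3 × 92.9375 / 1.128 = 2955.3507

2955.351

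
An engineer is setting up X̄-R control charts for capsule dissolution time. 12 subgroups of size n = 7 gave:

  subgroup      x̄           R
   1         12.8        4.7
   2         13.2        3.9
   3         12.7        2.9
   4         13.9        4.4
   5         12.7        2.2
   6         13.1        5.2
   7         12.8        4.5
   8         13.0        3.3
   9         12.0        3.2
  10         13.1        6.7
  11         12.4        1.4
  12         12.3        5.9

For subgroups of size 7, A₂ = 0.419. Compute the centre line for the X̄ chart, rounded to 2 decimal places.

12.83

X̄̄ = (12.8 + 13.2 + 12.7 + 13.9 + 12.7 + 13.1 + 12.8 + 13.0 + 12.0 + 13.1 + 12.4 + 12.3) / 12 = 154.0000 / 12 = 12.8333
CL = X̄̄ = 12.8333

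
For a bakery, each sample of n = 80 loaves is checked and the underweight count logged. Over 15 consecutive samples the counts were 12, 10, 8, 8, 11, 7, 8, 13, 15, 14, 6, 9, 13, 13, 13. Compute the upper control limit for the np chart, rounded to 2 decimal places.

p̄ = Σdᵢ / (k·n) = 160 / (15 × 80) = 0.13333
UCL = np̄ + 3·√(np̄(1−p̄)) = 10.6667 + 3 × √(10.6667×0.86667) = 10.6667 + 3 × 3.0405 = 19.7881

19.79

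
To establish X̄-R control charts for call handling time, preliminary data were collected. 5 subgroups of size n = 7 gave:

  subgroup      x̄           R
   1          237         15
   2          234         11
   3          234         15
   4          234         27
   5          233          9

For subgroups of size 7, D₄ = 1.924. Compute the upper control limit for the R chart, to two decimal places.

29.63

R̄ = (15 + 11 + 15 + 27 + 9) / 5 = 77.0000 / 5 = 15.4000
UCL_R = D₄·R̄ = 1.924 × 15.4000 = 29.6296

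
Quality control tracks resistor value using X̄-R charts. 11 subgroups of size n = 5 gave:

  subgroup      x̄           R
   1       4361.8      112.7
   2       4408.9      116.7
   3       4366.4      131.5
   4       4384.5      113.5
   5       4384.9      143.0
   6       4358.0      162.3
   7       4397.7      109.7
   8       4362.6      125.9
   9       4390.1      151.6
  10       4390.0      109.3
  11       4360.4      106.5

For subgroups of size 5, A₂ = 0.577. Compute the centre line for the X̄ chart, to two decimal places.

4378.66

X̄̄ = (4361.8 + 4408.9 + 4366.4 + 4384.5 + 4384.9 + 4358.0 + 4397.7 + 4362.6 + 4390.1 + 4390.0 + 4360.4) / 11 = 48165.3000 / 11 = 4378.6636
CL = X̄̄ = 4378.6636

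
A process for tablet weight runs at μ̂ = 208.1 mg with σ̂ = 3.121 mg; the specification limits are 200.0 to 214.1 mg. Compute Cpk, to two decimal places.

0.64

Cpu = (USL − μ̂) / (3σ̂) = (214.1 − 208.1) / (3 × 3.121) = 0.6408; Cpl = (μ̂ − LSL) / (3σ̂) = (208.1 − 200.0) / (3 × 3.121) = 0.8651; Cpk = min(Cpu, Cpl) = 0.6408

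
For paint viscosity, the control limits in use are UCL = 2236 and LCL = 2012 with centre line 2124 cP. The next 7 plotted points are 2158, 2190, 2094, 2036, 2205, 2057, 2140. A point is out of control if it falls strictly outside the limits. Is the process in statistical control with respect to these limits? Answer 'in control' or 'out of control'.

in control

All 7 points lie within [2012, 2236].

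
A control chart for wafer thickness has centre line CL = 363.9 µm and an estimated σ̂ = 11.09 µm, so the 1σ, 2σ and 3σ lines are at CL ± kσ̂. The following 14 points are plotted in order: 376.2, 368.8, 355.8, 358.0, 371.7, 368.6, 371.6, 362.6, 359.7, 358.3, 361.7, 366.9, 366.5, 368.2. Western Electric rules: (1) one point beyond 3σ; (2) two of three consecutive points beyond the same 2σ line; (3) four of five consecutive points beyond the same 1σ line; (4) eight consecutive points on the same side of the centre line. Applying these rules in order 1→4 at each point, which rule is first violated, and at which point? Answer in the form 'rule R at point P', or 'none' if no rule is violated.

none

Zone of each point (C = within 1σ̂, B = 1σ̂–2σ̂, A = 2σ̂–3σ̂, * = beyond 3σ̂; sign = side of CL): 1:+B, 2:+C, 3:-C, 4:-C, 5:+C, 6:+C, 7:+C, 8:-C, 9:-C, 10:-C, 11:-C, 12:+C, 13:+C, 14:+C
No rule fires across all 14 points.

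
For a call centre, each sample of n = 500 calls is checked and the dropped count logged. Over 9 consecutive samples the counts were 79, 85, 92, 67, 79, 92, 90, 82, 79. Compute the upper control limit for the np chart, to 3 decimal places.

p̄ = Σdᵢ / (k·n) = 745 / (9 × 500) = 0.16556
UCL = np̄ + 3·√(np̄(1−p̄)) = 82.7778 + 3 × √(82.7778×0.83444) = 82.7778 + 3 × 8.3110 = 107.7109

107.711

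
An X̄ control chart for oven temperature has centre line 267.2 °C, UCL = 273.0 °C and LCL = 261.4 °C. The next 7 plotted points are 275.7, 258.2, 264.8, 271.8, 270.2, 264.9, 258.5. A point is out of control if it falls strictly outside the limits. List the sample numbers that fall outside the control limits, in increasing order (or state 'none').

1, 2, 7

Compare each point to [261.4, 273.0]: sample 1 = 275.7 > UCL; sample 2 = 258.2 < LCL; sample 7 = 258.5 < LCL.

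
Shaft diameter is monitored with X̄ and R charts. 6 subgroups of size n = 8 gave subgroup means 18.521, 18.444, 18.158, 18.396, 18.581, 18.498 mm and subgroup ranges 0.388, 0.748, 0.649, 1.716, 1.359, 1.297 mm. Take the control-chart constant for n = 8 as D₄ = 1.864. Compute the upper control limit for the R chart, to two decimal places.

R̄ = (0.388 + 0.748 + 0.649 + 1.716 + 1.359 + 1.297) / 6 = 6.1570 / 6 = 1.0262
UCL_R = D₄·R̄ = 1.864 × 1.0262 = 1.9128

1.91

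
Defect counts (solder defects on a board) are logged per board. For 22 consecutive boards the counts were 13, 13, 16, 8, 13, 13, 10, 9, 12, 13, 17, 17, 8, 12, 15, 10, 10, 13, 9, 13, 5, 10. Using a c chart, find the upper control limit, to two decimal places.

22.07

c̄ = (13 + 13 + 16 + 8 + 13 + 13 + 10 + 9 + 12 + 13 + 17 + 17 + 8 + 12 + 15 + 10 + 10 + 13 + 9 + 13 + 5 + 10) / 22 = 259 / 22 = 11.7727
UCL = c̄ + 3√c̄ = 11.7727 + 3 × √11.7727 = 11.7727 + 3 × 3.4311 = 22.0661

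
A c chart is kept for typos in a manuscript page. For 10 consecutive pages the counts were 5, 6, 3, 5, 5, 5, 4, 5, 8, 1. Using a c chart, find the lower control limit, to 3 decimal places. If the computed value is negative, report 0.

c̄ = (5 + 6 + 3 + 5 + 5 + 5 + 4 + 5 + 8 + 1) / 10 = 47 / 10 = 4.7000
LCL = c̄ − 3√c̄ = 4.7000 − 3 × 2.1679 = -1.8038 → 0 (cannot be negative)

0.000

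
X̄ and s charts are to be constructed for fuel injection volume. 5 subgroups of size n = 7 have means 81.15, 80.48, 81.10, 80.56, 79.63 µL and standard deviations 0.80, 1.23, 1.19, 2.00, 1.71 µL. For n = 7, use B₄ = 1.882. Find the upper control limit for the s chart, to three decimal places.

s̄ = (0.80 + 1.23 + 1.19 + 2.00 + 1.71) / 5 = 1.3860
UCL_s = B₄·s̄ = 1.882 × 1.3860 = 2.6085

2.608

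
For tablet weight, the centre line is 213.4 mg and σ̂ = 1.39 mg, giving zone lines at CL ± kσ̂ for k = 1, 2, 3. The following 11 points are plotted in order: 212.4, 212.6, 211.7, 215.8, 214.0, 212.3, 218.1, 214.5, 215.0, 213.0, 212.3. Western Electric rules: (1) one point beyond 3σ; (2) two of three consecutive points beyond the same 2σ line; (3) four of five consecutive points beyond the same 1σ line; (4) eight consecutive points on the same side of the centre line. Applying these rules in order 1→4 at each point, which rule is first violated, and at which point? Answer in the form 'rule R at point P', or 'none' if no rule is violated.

Zone of each point (C = within 1σ̂, B = 1σ̂–2σ̂, A = 2σ̂–3σ̂, * = beyond 3σ̂; sign = side of CL): 1:-C, 2:-C, 3:-B, 4:+B, 5:+C, 6:-C, 7:+*, 8:+C, 9:+B, 10:-C, 11:-C
Rule 1 (one point beyond the 3σ limits) is satisfied at point 7.

rule 1 at point 7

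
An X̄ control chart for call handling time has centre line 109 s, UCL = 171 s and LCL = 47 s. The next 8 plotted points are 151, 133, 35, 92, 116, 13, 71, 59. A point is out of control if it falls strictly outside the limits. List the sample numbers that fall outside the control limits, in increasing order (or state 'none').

Compare each point to [47, 171]: sample 3 = 35 < LCL; sample 6 = 13 < LCL.

3, 6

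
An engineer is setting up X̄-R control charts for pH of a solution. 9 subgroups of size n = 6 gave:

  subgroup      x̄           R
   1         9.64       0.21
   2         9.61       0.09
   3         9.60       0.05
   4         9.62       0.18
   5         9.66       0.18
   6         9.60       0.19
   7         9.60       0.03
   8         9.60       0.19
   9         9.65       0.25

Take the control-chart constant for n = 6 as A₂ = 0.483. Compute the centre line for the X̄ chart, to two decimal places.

X̄̄ = (9.64 + 9.61 + 9.60 + 9.62 + 9.66 + 9.60 + 9.60 + 9.60 + 9.65) / 9 = 86.5800 / 9 = 9.6200
CL = X̄̄ = 9.6200

9.62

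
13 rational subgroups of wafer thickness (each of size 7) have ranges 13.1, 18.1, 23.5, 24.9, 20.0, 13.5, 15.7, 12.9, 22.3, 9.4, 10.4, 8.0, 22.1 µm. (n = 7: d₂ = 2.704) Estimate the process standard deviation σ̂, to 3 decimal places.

R̄ = (13.1 + 18.1 + 23.5 + 24.9 + 20.0 + 13.5 + 15.7 + 12.9 + 22.3 + 9.4 + 10.4 + 8.0 + 22.1) / 13 = 16.4538
σ̂ = R̄ / d₂ = 16.4538 / 2.704 = 6.0850

6.085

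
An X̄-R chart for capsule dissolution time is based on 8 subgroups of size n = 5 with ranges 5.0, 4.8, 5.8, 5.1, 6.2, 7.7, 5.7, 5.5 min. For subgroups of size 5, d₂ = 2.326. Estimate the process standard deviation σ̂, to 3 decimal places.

2.461

R̄ = (5.0 + 4.8 + 5.8 + 5.1 + 6.2 + 7.7 + 5.7 + 5.5) / 8 = 5.7250
σ̂ = R̄ / d₂ = 5.7250 / 2.326 = 2.4613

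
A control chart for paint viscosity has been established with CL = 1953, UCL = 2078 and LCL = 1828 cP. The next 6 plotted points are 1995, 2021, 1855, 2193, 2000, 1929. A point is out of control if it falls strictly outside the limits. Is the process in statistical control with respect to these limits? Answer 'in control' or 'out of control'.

out of control

Compare each point to [1828, 2078]: sample 4 = 2193 > UCL.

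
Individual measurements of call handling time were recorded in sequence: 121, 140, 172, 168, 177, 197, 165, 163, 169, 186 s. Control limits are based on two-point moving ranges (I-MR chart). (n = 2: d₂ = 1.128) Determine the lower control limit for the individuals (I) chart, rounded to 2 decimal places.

X̄ = (121 + 140 + 172 + 168 + 177 + 197 + 165 + 163 + 169 + 186) / 10 = 165.8000
Moving ranges: 19, 32, 4, 9, 20, 32, 2, 6, 17; M̄R̄ = 141.0000 / 9 = 15.6667
LCL = X̄ − 3·M̄R̄/d₂ = 165.8000 − 3 × 15.6667 / 1.128 = 124.1333

124.13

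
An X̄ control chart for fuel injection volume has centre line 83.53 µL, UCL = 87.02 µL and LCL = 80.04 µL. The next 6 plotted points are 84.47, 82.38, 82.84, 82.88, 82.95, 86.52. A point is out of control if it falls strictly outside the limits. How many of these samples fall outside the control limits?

0

All 6 points lie within [80.04, 87.02].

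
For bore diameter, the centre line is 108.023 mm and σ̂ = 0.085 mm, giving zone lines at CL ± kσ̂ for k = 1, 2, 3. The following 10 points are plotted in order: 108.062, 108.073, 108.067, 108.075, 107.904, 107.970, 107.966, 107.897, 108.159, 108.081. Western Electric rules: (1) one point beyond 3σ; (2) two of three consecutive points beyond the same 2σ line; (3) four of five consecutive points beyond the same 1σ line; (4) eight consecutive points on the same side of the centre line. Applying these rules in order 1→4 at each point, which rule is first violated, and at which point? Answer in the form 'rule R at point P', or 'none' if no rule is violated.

Zone of each point (C = within 1σ̂, B = 1σ̂–2σ̂, A = 2σ̂–3σ̂, * = beyond 3σ̂; sign = side of CL): 1:+C, 2:+C, 3:+C, 4:+C, 5:-B, 6:-C, 7:-C, 8:-B, 9:+B, 10:+C
No rule fires across all 10 points.

none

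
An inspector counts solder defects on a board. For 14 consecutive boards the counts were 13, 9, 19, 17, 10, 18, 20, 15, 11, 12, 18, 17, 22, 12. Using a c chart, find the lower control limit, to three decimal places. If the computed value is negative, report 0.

3.513

c̄ = (13 + 9 + 19 + 17 + 10 + 18 + 20 + 15 + 11 + 12 + 18 + 17 + 22 + 12) / 14 = 213 / 14 = 15.2143
LCL = c̄ − 3√c̄ = 15.2143 − 3 × 3.9005 = 3.5126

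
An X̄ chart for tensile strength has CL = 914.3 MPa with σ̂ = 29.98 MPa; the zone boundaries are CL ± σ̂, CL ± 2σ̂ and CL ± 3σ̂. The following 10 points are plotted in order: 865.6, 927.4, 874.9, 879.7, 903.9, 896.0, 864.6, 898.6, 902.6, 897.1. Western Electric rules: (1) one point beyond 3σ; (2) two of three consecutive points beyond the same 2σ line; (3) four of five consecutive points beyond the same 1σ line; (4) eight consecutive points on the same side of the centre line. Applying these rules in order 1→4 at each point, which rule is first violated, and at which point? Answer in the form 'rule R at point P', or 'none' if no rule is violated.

rule 4 at point 10

Zone of each point (C = within 1σ̂, B = 1σ̂–2σ̂, A = 2σ̂–3σ̂, * = beyond 3σ̂; sign = side of CL): 1:-B, 2:+C, 3:-B, 4:-B, 5:-C, 6:-C, 7:-B, 8:-C, 9:-C, 10:-C
Rule 4 (eight consecutive points on the same side of the centre line) is satisfied at point 10.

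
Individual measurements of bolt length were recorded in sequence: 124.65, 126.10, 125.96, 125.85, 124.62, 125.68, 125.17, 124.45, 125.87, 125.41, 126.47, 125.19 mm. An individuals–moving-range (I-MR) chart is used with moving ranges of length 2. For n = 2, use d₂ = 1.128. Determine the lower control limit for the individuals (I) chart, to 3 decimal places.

X̄ = (124.65 + 126.10 + 125.96 + 125.85 + 124.62 + 125.68 + 125.17 + 124.45 + 125.87 + 125.41 + 126.47 + 125.19) / 12 = 125.4517
Moving ranges: 1.45, 0.14, 0.11, 1.23, 1.06, 0.51, 0.72, 1.42, 0.46, 1.06, 1.28; M̄R̄ = 9.4400 / 11 = 0.8582
LCL = X̄ − 3·M̄R̄/d₂ = 125.4517 − 3 × 0.8582 / 1.128 = 123.1693

123.169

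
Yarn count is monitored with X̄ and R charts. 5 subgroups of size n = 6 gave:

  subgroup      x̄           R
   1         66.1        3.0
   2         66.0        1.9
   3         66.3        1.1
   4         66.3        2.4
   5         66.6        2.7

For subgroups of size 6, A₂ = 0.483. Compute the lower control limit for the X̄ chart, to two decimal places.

65.19

X̄̄ = (66.1 + 66.0 + 66.3 + 66.3 + 66.6) / 5 = 331.3000 / 5 = 66.2600
R̄ = (3.0 + 1.9 + 1.1 + 2.4 + 2.7) / 5 = 11.1000 / 5 = 2.2200
LCL = X̄̄ − A₂·R̄ = 66.2600 − 0.483 × 2.2200 = 65.1877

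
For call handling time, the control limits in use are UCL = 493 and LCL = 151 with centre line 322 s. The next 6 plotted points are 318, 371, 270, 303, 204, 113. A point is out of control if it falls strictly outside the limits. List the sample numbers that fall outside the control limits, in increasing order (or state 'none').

6

Compare each point to [151, 493]: sample 6 = 113 < LCL.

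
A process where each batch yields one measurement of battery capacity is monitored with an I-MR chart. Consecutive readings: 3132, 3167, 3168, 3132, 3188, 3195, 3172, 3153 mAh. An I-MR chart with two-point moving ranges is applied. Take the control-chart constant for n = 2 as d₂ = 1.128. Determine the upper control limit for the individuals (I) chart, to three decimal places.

3230.624

X̄ = (3132 + 3167 + 3168 + 3132 + 3188 + 3195 + 3172 + 3153) / 8 = 3163.3750
Moving ranges: 35, 1, 36, 56, 7, 23, 19; M̄R̄ = 177.0000 / 7 = 25.2857
UCL = X̄ + 3·M̄R̄/d₂ = 3163.3750 + 3 × 25.2857 / 1.128 = 3230.6242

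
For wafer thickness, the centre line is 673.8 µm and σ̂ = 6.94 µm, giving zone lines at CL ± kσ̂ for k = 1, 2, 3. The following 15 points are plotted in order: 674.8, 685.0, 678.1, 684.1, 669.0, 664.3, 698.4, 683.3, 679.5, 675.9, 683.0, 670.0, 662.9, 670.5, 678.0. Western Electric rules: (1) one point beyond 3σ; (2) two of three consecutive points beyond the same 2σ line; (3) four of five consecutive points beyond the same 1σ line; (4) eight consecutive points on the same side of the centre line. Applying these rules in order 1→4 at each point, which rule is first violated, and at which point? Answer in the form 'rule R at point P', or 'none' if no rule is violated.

rule 1 at point 7

Zone of each point (C = within 1σ̂, B = 1σ̂–2σ̂, A = 2σ̂–3σ̂, * = beyond 3σ̂; sign = side of CL): 1:+C, 2:+B, 3:+C, 4:+B, 5:-C, 6:-B, 7:+*, 8:+B, 9:+C, 10:+C, 11:+B, 12:-C, 13:-B, 14:-C, 15:+C
Rule 1 (one point beyond the 3σ limits) is satisfied at point 7.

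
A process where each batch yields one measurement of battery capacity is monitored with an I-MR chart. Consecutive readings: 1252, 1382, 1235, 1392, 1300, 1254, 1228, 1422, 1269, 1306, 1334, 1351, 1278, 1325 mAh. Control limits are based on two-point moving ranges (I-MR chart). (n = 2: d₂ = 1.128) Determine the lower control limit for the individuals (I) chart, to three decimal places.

1074.487

X̄ = (1252 + 1382 + 1235 + 1392 + 1300 + 1254 + 1228 + 1422 + 1269 + 1306 + 1334 + 1351 + 1278 + 1325) / 14 = 1309.1429
Moving ranges: 130, 147, 157, 92, 46, 26, 194, 153, 37, 28, 17, 73, 47; M̄R̄ = 1147.0000 / 13 = 88.2308
LCL = X̄ − 3·M̄R̄/d₂ = 1309.1429 − 3 × 88.2308 / 1.128 = 1074.4866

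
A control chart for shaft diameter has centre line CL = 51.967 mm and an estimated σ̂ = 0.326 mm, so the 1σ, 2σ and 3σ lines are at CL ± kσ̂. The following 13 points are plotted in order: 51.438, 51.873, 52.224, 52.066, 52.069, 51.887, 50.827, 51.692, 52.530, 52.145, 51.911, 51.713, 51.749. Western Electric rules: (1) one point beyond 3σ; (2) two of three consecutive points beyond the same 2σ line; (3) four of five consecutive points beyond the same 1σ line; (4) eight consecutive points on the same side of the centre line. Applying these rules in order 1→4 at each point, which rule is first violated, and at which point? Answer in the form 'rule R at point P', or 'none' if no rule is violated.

Zone of each point (C = within 1σ̂, B = 1σ̂–2σ̂, A = 2σ̂–3σ̂, * = beyond 3σ̂; sign = side of CL): 1:-B, 2:-C, 3:+C, 4:+C, 5:+C, 6:-C, 7:-*, 8:-C, 9:+B, 10:+C, 11:-C, 12:-C, 13:-C
Rule 1 (one point beyond the 3σ limits) is satisfied at point 7.

rule 1 at point 7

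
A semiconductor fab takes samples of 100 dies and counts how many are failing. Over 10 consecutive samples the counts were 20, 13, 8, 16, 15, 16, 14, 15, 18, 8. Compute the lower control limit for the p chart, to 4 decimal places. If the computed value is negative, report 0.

p̄ = Σdᵢ / (k·n) = 143 / (10 × 100) = 0.14300
LCL = p̄ − 3·√(p̄(1−p̄)/n) = 0.14300 − 3 × 0.03501 = 0.03798

0.0380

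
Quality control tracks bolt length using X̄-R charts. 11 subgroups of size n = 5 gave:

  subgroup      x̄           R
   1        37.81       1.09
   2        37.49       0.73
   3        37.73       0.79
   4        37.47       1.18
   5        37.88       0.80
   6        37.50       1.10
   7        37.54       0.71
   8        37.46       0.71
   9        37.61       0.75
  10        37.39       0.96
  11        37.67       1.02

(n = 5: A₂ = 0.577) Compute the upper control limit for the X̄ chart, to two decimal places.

X̄̄ = (37.81 + 37.49 + 37.73 + 37.47 + 37.88 + 37.50 + 37.54 + 37.46 + 37.61 + 37.39 + 37.67) / 11 = 413.5500 / 11 = 37.5955
R̄ = (1.09 + 0.73 + 0.79 + 1.18 + 0.80 + 1.10 + 0.71 + 0.71 + 0.75 + 0.96 + 1.02) / 11 = 9.8400 / 11 = 0.8945
UCL = X̄̄ + A₂·R̄ = 37.5955 + 0.577 × 0.8945 = 38.1116

38.11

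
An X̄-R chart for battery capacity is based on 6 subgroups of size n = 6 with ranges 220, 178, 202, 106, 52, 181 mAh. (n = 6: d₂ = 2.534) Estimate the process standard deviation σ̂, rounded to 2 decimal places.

R̄ = (220 + 178 + 202 + 106 + 52 + 181) / 6 = 156.5000
σ̂ = R̄ / d₂ = 156.5000 / 2.534 = 61.7601

61.76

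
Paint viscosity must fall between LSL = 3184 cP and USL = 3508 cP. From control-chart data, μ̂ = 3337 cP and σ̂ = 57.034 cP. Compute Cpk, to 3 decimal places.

Cpu = (USL − μ̂) / (3σ̂) = (3508 − 3337) / (3 × 57.034) = 0.9994; Cpl = (μ̂ − LSL) / (3σ̂) = (3337 − 3184) / (3 × 57.034) = 0.8942; Cpk = min(Cpu, Cpl) = 0.8942

0.894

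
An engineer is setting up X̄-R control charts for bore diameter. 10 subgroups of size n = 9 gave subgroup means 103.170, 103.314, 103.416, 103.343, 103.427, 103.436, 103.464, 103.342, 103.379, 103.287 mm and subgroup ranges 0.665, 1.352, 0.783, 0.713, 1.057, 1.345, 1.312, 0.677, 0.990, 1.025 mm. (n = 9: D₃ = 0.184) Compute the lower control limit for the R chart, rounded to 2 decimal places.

R̄ = (0.665 + 1.352 + 0.783 + 0.713 + 1.057 + 1.345 + 1.312 + 0.677 + 0.990 + 1.025) / 10 = 9.9190 / 10 = 0.9919
LCL_R = D₃·R̄ = 0.184 × 0.9919 = 0.1825

0.18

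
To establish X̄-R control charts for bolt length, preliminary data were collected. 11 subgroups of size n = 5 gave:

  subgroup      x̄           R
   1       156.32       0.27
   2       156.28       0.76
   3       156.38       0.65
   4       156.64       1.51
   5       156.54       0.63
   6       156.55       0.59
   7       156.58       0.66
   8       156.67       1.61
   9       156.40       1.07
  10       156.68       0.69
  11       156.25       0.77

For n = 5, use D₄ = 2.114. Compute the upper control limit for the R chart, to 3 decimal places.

R̄ = (0.27 + 0.76 + 0.65 + 1.51 + 0.63 + 0.59 + 0.66 + 1.61 + 1.07 + 0.69 + 0.77) / 11 = 9.2100 / 11 = 0.8373
UCL_R = D₄·R̄ = 2.114 × 0.8373 = 1.7700

1.770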